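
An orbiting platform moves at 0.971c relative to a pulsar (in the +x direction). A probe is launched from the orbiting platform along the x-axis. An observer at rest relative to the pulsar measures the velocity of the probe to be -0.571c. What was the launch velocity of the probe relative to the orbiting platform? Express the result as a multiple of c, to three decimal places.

-0.992c

Invert the composition law: u' = (u − v)/(1 − uv/c²).
u' = (-0.571 − 0.971) / (1 − (-0.571)(0.971)) = -1.5420/1.5544 = -0.9920.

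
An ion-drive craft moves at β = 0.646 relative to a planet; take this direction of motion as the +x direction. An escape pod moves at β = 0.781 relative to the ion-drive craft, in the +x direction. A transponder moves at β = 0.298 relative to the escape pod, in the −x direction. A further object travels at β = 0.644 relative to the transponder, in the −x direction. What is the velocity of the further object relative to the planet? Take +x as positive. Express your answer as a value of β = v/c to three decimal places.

β = +0.632

Apply u = (u' + v)/(1 + u'v/c²) successively, working outward toward the planet.
Start: velocity of the ion-drive craft relative to the planet = 0.6460c.
Compose with the escape pod (u' = 0.781 in the ion-drive craft frame): u_1 = (0.781 + 0.646) / (1 + 0.781·0.646) = 1.4270/1.5045 = 0.9485.
Compose with the transponder (u' = -0.298 in the escape pod frame): u_2 = (-0.298 + 0.948) / (1 + (-0.298)·0.948) = 0.6505/0.7174 = 0.9068.
Compose with the further object (u' = -0.644 in the transponder frame): u_3 = (-0.644 + 0.907) / (1 + (-0.644)·0.907) = 0.2628/0.4160 = 0.6316.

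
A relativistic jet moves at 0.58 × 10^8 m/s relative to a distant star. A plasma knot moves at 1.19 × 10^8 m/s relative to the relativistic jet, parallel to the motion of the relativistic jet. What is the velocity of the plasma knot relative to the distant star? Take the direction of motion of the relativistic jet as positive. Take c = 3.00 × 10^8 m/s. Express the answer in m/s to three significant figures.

1.64 × 10^8 m/s

In units of c (dividing by 3.00 × 10^8 m/s): v = 0.193, u' = 0.397.
u = (u' + v)/(1 + u'v/c²):
u = (0.397 + 0.193) / (1 + 0.397·0.193) = 0.5900/1.0767 = 0.5480
Converting back: u = 0.5480 × 3.00 × 10^8 m/s.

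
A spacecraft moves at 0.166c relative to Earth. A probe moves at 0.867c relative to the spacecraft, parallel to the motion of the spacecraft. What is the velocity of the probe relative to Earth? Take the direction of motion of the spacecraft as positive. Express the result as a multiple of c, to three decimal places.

0.903c

With v = 0.166 and u' = 0.867 (in units of c),
u = (u' + v)/(1 + u'v/c²):
u = (0.867 + 0.166) / (1 + 0.867·0.166) = 1.0330/1.1439 = 0.9030
(Galilean addition would give +1.033c, exceeding c.)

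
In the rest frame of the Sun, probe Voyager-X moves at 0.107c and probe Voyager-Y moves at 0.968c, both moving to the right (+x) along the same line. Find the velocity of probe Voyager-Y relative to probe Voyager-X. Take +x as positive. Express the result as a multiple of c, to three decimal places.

+0.960c

β_A = 0.107, β_B = 0.968.
Transform to A's frame with the inverse velocity-addition law: u' = (u − v)/(1 − uv/c²), taking u = β_B and v = β_A.
u' = (0.968 − 0.107) / (1 − (0.107)(0.968)) = 0.8610/0.8964 = 0.9605.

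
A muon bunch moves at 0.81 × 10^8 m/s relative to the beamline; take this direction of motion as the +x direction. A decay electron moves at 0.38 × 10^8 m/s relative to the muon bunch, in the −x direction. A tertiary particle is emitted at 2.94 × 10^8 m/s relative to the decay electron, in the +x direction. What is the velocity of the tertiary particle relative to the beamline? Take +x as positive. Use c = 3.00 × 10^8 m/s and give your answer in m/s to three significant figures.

+2.96 × 10^8 m/s

Apply u = (u' + v)/(1 + u'v/c²) successively, working outward toward the beamline.
(Dividing each given speed by c = 3.00 × 10^8 m/s to work in units of c.)
Start: velocity of the muon bunch relative to the beamline = 0.2700c.
Compose with the decay electron (u' = -0.127 in the muon bunch frame): u_1 = (-0.127 + 0.270) / (1 + (-0.127)·0.270) = 0.1433/0.9658 = 0.1484.
Compose with the tertiary particle (u' = 0.980 in the decay electron frame): u_2 = (0.980 + 0.148) / (1 + 0.980·0.148) = 1.1284/1.1454 = 0.9851.
So u = 0.9851 × 3.00 × 10^8 m/s.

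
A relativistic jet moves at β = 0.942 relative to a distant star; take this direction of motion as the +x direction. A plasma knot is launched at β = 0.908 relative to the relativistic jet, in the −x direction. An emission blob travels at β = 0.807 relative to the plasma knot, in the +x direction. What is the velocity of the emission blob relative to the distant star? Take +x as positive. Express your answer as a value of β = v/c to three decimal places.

β = +0.876

Apply u = (u' + v)/(1 + u'v/c²) successively, working outward toward the distant star.
Start: velocity of the relativistic jet relative to the distant star = 0.9420c.
Compose with the plasma knot (u' = -0.908 in the relativistic jet frame): u_1 = (-0.908 + 0.942) / (1 + (-0.908)·0.942) = 0.0340/0.1447 = 0.2350.
Compose with the emission blob (u' = 0.807 in the plasma knot frame): u_2 = (0.807 + 0.235) / (1 + 0.807·0.235) = 1.0420/1.1897 = 0.8759.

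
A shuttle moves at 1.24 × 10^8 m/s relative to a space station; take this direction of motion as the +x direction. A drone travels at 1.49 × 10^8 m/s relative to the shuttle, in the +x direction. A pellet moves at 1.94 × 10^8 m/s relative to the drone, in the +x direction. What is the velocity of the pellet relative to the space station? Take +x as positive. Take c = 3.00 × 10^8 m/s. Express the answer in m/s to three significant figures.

Apply u = (u' + v)/(1 + u'v/c²) successively, working outward toward the space station.
(Dividing each given speed by c = 3.00 × 10^8 m/s to work in units of c.)
Start: velocity of the shuttle relative to the space station = 0.4133c.
Compose with the drone (u' = 0.497 in the shuttle frame): u_1 = (0.497 + 0.413) / (1 + 0.497·0.413) = 0.9100/1.2053 = 0.7550.
Compose with the pellet (u' = 0.647 in the drone frame): u_2 = (0.647 + 0.755) / (1 + 0.647·0.755) = 1.4017/1.4882 = 0.9418.
So u = 0.9418 × 3.00 × 10^8 m/s.

2.83 × 10^8 m/s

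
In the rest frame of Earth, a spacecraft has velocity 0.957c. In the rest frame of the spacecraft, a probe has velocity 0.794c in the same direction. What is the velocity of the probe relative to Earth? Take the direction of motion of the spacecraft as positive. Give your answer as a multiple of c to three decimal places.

0.995c

With v = 0.957 and u' = 0.794 (in units of c),
u = (u' + v)/(1 + u'v/c²):
u = (0.794 + 0.957) / (1 + 0.794·0.957) = 1.7510/1.7599 = 0.9950
(Galilean addition would give +1.751c, exceeding c.)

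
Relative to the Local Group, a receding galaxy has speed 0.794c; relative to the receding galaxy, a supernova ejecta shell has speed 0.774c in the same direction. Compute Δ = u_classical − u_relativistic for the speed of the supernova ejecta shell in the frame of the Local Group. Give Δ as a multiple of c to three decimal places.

Δ = 0.597c

Galilean: u_cl = 0.774 + 0.794 = 1.5680.
Relativistic: u_rel = (0.774 + 0.794) / (1 + 0.774·0.794) = 1.5680/1.6146 = 0.9712.
Δ = 1.5680 − 0.9712 = 0.5968.
(The classical prediction exceeds c; the relativistic result does not.)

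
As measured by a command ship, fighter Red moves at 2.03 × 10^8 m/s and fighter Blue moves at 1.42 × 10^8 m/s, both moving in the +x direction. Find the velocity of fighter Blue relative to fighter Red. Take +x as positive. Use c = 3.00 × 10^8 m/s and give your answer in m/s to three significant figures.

-8.97 × 10^7 m/s

β_A = 0.677, β_B = 0.473 (dividing each by c = 3.00 × 10^8 m/s).
Transform to A's frame with the inverse velocity-addition law: u' = (u − v)/(1 − uv/c²), taking u = β_B and v = β_A.
u' = (0.473 − 0.677) / (1 − (0.677)(0.473)) = -0.2033/0.6797 = -0.2991.
u' = -0.2991 × 3.00 × 10^8 m/s.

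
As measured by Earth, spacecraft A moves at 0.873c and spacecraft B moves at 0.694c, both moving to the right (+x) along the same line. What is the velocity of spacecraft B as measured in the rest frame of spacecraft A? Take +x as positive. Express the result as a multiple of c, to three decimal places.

β_A = 0.873, β_B = 0.694.
Transform to A's frame with the inverse velocity-addition law: u' = (u − v)/(1 − uv/c²), taking u = β_B and v = β_A.
u' = (0.694 − 0.873) / (1 − (0.873)(0.694)) = -0.1790/0.3941 = -0.4542.

-0.454c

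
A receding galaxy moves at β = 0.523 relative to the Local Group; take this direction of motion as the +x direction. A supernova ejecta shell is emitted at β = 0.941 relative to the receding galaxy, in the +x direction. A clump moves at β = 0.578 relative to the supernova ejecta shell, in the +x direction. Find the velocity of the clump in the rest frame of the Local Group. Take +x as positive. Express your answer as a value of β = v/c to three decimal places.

Apply u = (u' + v)/(1 + u'v/c²) successively, working outward toward the Local Group.
Start: velocity of the receding galaxy relative to the Local Group = 0.5230c.
Compose with the supernova ejecta shell (u' = 0.941 in the receding galaxy frame): u_1 = (0.941 + 0.523) / (1 + 0.941·0.523) = 1.4640/1.4921 = 0.9811.
Compose with the clump (u' = 0.578 in the supernova ejecta shell frame): u_2 = (0.578 + 0.981) / (1 + 0.578·0.981) = 1.5591/1.5671 = 0.9949.

β = 0.995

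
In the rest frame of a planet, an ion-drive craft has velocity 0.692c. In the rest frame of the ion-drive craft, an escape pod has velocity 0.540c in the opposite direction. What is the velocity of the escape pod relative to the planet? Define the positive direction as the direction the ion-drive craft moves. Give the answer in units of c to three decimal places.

+0.243c

With v = 0.692 and u' = -0.540 (in units of c),
u = (u' + v)/(1 + u'v/c²):
u = (-0.540 + 0.692) / (1 + (-0.540)·0.692) = 0.1520/0.6263 = 0.2427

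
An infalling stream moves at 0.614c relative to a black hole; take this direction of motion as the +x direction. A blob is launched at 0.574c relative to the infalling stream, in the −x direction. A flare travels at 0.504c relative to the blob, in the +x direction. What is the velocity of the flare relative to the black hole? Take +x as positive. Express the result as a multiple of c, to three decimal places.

Apply u = (u' + v)/(1 + u'v/c²) successively, working outward toward the black hole.
Start: velocity of the infalling stream relative to the black hole = 0.6140c.
Compose with the blob (u' = -0.574 in the infalling stream frame): u_1 = (-0.574 + 0.614) / (1 + (-0.574)·0.614) = 0.0400/0.6476 = 0.0618.
Compose with the flare (u' = 0.504 in the blob frame): u_2 = (0.504 + 0.062) / (1 + 0.504·0.062) = 0.5658/1.0311 = 0.5487.

+0.549c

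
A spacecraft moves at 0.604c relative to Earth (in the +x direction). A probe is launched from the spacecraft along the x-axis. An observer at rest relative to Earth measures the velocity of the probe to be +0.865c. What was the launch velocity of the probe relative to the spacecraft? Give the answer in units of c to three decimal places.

+0.547c

Invert the composition law: u' = (u − v)/(1 − uv/c²).
u' = (0.865 − 0.604) / (1 − (0.865)(0.604)) = 0.2610/0.4775 = 0.5466.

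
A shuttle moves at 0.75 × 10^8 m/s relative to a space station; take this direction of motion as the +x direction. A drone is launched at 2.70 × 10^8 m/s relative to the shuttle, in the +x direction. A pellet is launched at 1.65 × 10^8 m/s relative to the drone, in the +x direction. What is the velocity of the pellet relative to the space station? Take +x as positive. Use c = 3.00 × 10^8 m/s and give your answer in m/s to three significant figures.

Apply u = (u' + v)/(1 + u'v/c²) successively, working outward toward the space station.
(Dividing each given speed by c = 3.00 × 10^8 m/s to work in units of c.)
Start: velocity of the shuttle relative to the space station = 0.2500c.
Compose with the drone (u' = 0.900 in the shuttle frame): u_1 = (0.900 + 0.250) / (1 + 0.900·0.250) = 1.1500/1.2250 = 0.9388.
Compose with the pellet (u' = 0.550 in the drone frame): u_2 = (0.550 + 0.939) / (1 + 0.550·0.939) = 1.4888/1.5163 = 0.9818.
So u = 0.9818 × 3.00 × 10^8 m/s.

2.95 × 10^8 m/s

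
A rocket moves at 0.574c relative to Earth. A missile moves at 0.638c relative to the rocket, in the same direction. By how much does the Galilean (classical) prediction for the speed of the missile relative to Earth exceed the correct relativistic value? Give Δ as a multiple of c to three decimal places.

Δ = 0.325c

Galilean: u_cl = 0.638 + 0.574 = 1.2120.
Relativistic: u_rel = (0.638 + 0.574) / (1 + 0.638·0.574) = 1.2120/1.3662 = 0.8871.
Δ = 1.2120 − 0.8871 = 0.3249.
(The classical prediction exceeds c; the relativistic result does not.)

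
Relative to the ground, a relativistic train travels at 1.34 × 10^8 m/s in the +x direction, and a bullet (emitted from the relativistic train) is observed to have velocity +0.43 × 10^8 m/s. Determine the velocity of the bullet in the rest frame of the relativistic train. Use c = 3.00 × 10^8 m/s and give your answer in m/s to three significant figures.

-9.72 × 10^7 m/s

v = 0.447c, u = 0.143c.
Invert the composition law: u' = (u − v)/(1 − uv/c²).
u' = (0.143 − 0.447) / (1 − (0.143)(0.447)) = -0.3033/0.9360 = -0.3241.
u' = -0.3241 × 3.00 × 10^8 m/s.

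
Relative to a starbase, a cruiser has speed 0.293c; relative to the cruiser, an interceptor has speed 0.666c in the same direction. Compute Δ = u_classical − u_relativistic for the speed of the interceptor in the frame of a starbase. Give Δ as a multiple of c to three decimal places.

Δ = 0.157c

Galilean: u_cl = 0.666 + 0.293 = 0.9590.
Relativistic: u_rel = (0.666 + 0.293) / (1 + 0.666·0.293) = 0.9590/1.1951 = 0.8024.
Δ = 0.9590 − 0.8024 = 0.1566.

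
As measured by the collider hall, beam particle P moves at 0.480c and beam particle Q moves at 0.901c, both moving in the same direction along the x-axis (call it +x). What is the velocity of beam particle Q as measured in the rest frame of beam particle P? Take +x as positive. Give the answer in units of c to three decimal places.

+0.742c

β_A = 0.480, β_B = 0.901.
Transform to A's frame with the inverse velocity-addition law: u' = (u − v)/(1 − uv/c²), taking u = β_B and v = β_A.
u' = (0.901 − 0.480) / (1 − (0.480)(0.901)) = 0.4210/0.5675 = 0.7418.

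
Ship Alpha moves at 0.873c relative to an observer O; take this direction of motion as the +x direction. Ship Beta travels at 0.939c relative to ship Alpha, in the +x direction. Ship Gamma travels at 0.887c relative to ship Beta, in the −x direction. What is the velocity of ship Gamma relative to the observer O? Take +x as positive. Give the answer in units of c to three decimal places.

+0.931c

Apply u = (u' + v)/(1 + u'v/c²) successively, working outward toward the observer O.
Start: velocity of ship Alpha relative to the observer O = 0.8730c.
Compose with ship Beta (u' = 0.939 in ship Alpha frame): u_1 = (0.939 + 0.873) / (1 + 0.939·0.873) = 1.8120/1.8197 = 0.9957.
Compose with ship Gamma (u' = -0.887 in ship Beta frame): u_2 = (-0.887 + 0.996) / (1 + (-0.887)·0.996) = 0.1087/0.1168 = 0.9312.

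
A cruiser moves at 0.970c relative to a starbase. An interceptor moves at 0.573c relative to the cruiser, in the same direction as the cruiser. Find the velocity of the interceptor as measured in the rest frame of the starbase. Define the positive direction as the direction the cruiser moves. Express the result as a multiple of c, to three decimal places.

With v = 0.970 and u' = 0.573 (in units of c),
u = (u' + v)/(1 + u'v/c²):
u = (0.573 + 0.970) / (1 + 0.573·0.970) = 1.5430/1.5558 = 0.9918

0.992c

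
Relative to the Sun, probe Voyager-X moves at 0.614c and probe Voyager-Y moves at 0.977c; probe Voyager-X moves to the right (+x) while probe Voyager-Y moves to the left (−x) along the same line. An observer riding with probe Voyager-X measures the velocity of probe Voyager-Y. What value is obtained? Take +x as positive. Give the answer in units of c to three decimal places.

β_A = 0.614, β_B = -0.977.
Transform to A's frame with the inverse velocity-addition law: u' = (u − v)/(1 − uv/c²), taking u = β_B and v = β_A.
u' = (-0.977 − 0.614) / (1 − (0.614)(-0.977)) = -1.5910/1.5999 = -0.9945.

-0.994c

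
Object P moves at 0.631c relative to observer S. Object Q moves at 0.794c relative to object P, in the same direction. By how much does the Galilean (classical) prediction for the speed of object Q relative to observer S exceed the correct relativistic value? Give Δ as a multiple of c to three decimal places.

Galilean: u_cl = 0.794 + 0.631 = 1.4250.
Relativistic: u_rel = (0.794 + 0.631) / (1 + 0.794·0.631) = 1.4250/1.5010 = 0.9494.
Δ = 1.4250 − 0.9494 = 0.4756.
(The classical prediction exceeds c; the relativistic result does not.)

Δ = 0.476c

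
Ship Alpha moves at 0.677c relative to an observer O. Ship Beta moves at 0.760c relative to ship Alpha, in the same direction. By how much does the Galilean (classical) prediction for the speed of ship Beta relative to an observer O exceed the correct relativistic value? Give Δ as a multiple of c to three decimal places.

Δ = 0.488c

Galilean: u_cl = 0.760 + 0.677 = 1.4370.
Relativistic: u_rel = (0.760 + 0.677) / (1 + 0.760·0.677) = 1.4370/1.5145 = 0.9488.
Δ = 1.4370 − 0.9488 = 0.4882.
(The classical prediction exceeds c; the relativistic result does not.)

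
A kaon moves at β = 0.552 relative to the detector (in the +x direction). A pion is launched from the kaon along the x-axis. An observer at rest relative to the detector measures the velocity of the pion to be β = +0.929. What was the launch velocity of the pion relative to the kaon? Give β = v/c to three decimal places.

Invert the composition law: u' = (u − v)/(1 − uv/c²).
u' = (0.929 − 0.552) / (1 − (0.929)(0.552)) = 0.3770/0.4872 = 0.7738.

β = +0.774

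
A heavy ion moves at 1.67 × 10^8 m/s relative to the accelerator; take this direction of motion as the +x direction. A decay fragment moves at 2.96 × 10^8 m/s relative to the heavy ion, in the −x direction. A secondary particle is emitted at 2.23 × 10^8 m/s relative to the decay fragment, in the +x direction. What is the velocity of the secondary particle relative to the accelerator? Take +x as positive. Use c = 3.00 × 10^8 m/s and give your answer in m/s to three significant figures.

Apply u = (u' + v)/(1 + u'v/c²) successively, working outward toward the accelerator.
(Dividing each given speed by c = 3.00 × 10^8 m/s to work in units of c.)
Start: velocity of the heavy ion relative to the accelerator = 0.5567c.
Compose with the decay fragment (u' = -0.987 in the heavy ion frame): u_1 = (-0.987 + 0.557) / (1 + (-0.987)·0.557) = -0.4300/0.4508 = -0.9540.
Compose with the secondary particle (u' = 0.743 in the decay fragment frame): u_2 = (0.743 + (-0.954)) / (1 + 0.743·(-0.954)) = -0.2106/0.2909 = -0.7240.
So u = -0.7240 × 3.00 × 10^8 m/s.

-2.17 × 10^8 m/s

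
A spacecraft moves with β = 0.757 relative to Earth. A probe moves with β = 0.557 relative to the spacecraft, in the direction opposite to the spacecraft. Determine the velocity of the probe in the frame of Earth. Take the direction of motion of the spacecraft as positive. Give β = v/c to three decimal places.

With v = 0.757 and u' = -0.557 (in units of c),
u = (u' + v)/(1 + u'v/c²):
u = (-0.557 + 0.757) / (1 + (-0.557)·0.757) = 0.2000/0.5784 = 0.3458

β = +0.346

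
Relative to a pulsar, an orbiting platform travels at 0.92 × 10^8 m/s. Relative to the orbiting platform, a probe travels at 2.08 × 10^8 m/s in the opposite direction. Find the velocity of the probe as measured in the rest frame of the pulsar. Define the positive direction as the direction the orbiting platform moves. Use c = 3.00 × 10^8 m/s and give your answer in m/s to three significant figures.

-1.47 × 10^8 m/s

In units of c (dividing by 3.00 × 10^8 m/s): v = 0.307, u' = -0.693.
u = (u' + v)/(1 + u'v/c²):
u = (-0.693 + 0.307) / (1 + (-0.693)·0.307) = -0.3867/0.7874 = -0.4911
(Galilean addition would give -0.387c.)
Converting back: u = -0.4911 × 3.00 × 10^8 m/s.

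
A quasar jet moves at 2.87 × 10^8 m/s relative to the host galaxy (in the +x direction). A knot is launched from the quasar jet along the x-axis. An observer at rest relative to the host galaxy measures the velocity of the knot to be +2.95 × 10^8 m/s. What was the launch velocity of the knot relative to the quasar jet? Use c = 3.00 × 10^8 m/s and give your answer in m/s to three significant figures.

v = 0.957c, u = 0.983c.
Invert the composition law: u' = (u − v)/(1 − uv/c²).
u' = (0.983 − 0.957) / (1 − (0.983)(0.957)) = 0.0267/0.0593 = 0.4499.
u' = 0.4499 × 3.00 × 10^8 m/s.

+1.35 × 10^8 m/s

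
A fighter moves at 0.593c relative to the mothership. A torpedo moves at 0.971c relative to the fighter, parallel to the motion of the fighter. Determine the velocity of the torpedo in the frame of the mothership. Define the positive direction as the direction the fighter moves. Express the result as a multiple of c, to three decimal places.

With v = 0.593 and u' = 0.971 (in units of c),
u = (u' + v)/(1 + u'v/c²):
u = (0.971 + 0.593) / (1 + 0.971·0.593) = 1.5640/1.5758 = 0.9925
(Galilean addition would give +1.564c, exceeding c.)

0.993c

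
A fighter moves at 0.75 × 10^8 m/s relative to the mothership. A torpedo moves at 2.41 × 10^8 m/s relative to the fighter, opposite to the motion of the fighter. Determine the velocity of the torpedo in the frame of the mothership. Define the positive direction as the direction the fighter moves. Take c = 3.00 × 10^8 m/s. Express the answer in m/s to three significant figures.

In units of c (dividing by 3.00 × 10^8 m/s): v = 0.250, u' = -0.803.
u = (u' + v)/(1 + u'v/c²):
u = (-0.803 + 0.250) / (1 + (-0.803)·0.250) = -0.5533/0.7992 = -0.6924
Converting back: u = -0.6924 × 3.00 × 10^8 m/s.

-2.08 × 10^8 m/s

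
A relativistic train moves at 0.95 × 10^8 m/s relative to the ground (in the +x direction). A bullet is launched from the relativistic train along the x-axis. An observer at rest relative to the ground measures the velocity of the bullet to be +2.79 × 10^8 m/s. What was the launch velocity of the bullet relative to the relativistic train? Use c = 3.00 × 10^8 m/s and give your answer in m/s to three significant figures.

v = 0.317c, u = 0.930c.
Invert the composition law: u' = (u − v)/(1 − uv/c²).
u' = (0.930 − 0.317) / (1 − (0.930)(0.317)) = 0.6133/0.7055 = 0.8694.
u' = 0.8694 × 3.00 × 10^8 m/s.

+2.61 × 10^8 m/s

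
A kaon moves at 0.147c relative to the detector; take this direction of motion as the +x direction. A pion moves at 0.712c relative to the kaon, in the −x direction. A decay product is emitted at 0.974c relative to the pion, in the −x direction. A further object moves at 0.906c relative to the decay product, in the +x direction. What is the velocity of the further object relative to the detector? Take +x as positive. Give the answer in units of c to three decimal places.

-0.886c

Apply u = (u' + v)/(1 + u'v/c²) successively, working outward toward the detector.
Start: velocity of the kaon relative to the detector = 0.1470c.
Compose with the pion (u' = -0.712 in the kaon frame): u_1 = (-0.712 + 0.147) / (1 + (-0.712)·0.147) = -0.5650/0.8953 = -0.6310.
Compose with the decay product (u' = -0.974 in the pion frame): u_2 = (-0.974 + (-0.631)) / (1 + (-0.974)·(-0.631)) = -1.6050/1.6146 = -0.9941.
Compose with the further object (u' = 0.906 in the decay product frame): u_3 = (0.906 + (-0.994)) / (1 + 0.906·(-0.994)) = -0.0881/0.0994 = -0.8861.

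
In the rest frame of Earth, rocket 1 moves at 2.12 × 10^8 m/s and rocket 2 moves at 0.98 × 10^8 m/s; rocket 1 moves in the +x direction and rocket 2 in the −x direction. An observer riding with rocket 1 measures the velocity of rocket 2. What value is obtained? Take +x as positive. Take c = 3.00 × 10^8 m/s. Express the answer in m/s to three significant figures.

β_A = 0.707, β_B = -0.327 (dividing each by c = 3.00 × 10^8 m/s).
Transform to A's frame with the inverse velocity-addition law: u' = (u − v)/(1 − uv/c²), taking u = β_B and v = β_A.
u' = (-0.327 − 0.707) / (1 − (0.707)(-0.327)) = -1.0333/1.2308 = -0.8395.
u' = -0.8395 × 3.00 × 10^8 m/s.

-2.52 × 10^8 m/s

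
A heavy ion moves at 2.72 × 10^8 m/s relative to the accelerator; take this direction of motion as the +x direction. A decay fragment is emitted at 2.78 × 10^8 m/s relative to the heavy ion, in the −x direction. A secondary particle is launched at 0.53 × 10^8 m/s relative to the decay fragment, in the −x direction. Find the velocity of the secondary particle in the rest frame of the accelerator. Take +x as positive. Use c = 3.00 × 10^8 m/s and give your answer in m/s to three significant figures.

Apply u = (u' + v)/(1 + u'v/c²) successively, working outward toward the accelerator.
(Dividing each given speed by c = 3.00 × 10^8 m/s to work in units of c.)
Start: velocity of the heavy ion relative to the accelerator = 0.9067c.
Compose with the decay fragment (u' = -0.927 in the heavy ion frame): u_1 = (-0.927 + 0.907) / (1 + (-0.927)·0.907) = -0.0200/0.1598 = -0.1251.
Compose with the secondary particle (u' = -0.177 in the decay fragment frame): u_2 = (-0.177 + (-0.125)) / (1 + (-0.177)·(-0.125)) = -0.3018/1.0221 = -0.2953.
So u = -0.2953 × 3.00 × 10^8 m/s.

-8.86 × 10^7 m/s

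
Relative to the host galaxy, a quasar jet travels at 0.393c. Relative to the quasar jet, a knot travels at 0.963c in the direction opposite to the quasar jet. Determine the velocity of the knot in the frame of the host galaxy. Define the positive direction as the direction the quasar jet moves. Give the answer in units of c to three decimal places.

With v = 0.393 and u' = -0.963 (in units of c),
u = (u' + v)/(1 + u'v/c²):
u = (-0.963 + 0.393) / (1 + (-0.963)·0.393) = -0.5700/0.6215 = -0.9171

-0.917c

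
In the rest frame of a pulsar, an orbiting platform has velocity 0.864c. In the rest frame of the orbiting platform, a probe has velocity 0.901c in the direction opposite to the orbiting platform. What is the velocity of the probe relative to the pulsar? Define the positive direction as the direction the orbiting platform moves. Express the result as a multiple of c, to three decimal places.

-0.167c

With v = 0.864 and u' = -0.901 (in units of c),
u = (u' + v)/(1 + u'v/c²):
u = (-0.901 + 0.864) / (1 + (-0.901)·0.864) = -0.0370/0.2215 = -0.1670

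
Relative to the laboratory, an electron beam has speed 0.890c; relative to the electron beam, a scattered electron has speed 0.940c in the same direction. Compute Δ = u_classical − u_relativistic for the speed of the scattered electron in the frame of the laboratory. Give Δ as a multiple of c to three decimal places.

Galilean: u_cl = 0.940 + 0.890 = 1.8300.
Relativistic: u_rel = (0.940 + 0.890) / (1 + 0.940·0.890) = 1.8300/1.8366 = 0.9964.
Δ = 1.8300 − 0.9964 = 0.8336.
(The classical prediction exceeds c; the relativistic result does not.)

Δ = 0.834c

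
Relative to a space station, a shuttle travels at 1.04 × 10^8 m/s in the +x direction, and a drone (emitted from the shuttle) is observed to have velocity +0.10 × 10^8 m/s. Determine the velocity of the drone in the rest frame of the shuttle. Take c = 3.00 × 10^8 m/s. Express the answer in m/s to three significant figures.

v = 0.347c, u = 0.033c.
Invert the composition law: u' = (u − v)/(1 − uv/c²).
u' = (0.033 − 0.347) / (1 − (0.033)(0.347)) = -0.3133/0.9884 = -0.3170.
u' = -0.3170 × 3.00 × 10^8 m/s.

-9.51 × 10^7 m/s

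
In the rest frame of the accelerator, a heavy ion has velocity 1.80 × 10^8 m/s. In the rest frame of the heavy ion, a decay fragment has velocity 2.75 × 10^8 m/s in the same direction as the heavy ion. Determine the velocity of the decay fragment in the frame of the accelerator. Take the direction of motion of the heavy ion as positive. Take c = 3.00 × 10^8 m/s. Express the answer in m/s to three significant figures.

In units of c (dividing by 3.00 × 10^8 m/s): v = 0.600, u' = 0.917.
u = (u' + v)/(1 + u'v/c²):
u = (0.917 + 0.600) / (1 + 0.917·0.600) = 1.5167/1.5500 = 0.9785
(Galilean addition would give +1.517c, exceeding c.)
Converting back: u = 0.9785 × 3.00 × 10^8 m/s.

2.94 × 10^8 m/s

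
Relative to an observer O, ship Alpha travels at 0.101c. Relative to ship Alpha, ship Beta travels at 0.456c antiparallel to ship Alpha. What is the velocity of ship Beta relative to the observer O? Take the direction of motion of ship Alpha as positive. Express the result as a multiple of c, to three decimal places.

With v = 0.101 and u' = -0.456 (in units of c),
u = (u' + v)/(1 + u'v/c²):
u = (-0.456 + 0.101) / (1 + (-0.456)·0.101) = -0.3550/0.9539 = -0.3721
(Galilean addition would give -0.355c.)

-0.372c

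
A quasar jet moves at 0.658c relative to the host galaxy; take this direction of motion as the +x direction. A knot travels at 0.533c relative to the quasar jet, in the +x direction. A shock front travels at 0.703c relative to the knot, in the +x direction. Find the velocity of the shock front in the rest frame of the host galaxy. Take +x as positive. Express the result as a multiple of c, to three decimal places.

0.978c

Apply u = (u' + v)/(1 + u'v/c²) successively, working outward toward the host galaxy.
Start: velocity of the quasar jet relative to the host galaxy = 0.6580c.
Compose with the knot (u' = 0.533 in the quasar jet frame): u_1 = (0.533 + 0.658) / (1 + 0.533·0.658) = 1.1910/1.3507 = 0.8818.
Compose with the shock front (u' = 0.703 in the knot frame): u_2 = (0.703 + 0.882) / (1 + 0.703·0.882) = 1.5848/1.6199 = 0.9783.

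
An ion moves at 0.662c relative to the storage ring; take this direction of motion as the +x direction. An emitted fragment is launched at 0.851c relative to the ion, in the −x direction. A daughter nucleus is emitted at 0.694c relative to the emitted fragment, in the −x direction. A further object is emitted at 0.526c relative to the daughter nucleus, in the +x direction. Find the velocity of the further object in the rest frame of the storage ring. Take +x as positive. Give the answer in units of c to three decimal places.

Apply u = (u' + v)/(1 + u'v/c²) successively, working outward toward the storage ring.
Start: velocity of the ion relative to the storage ring = 0.6620c.
Compose with the emitted fragment (u' = -0.851 in the ion frame): u_1 = (-0.851 + 0.662) / (1 + (-0.851)·0.662) = -0.1890/0.4366 = -0.4329.
Compose with the daughter nucleus (u' = -0.694 in the emitted fragment frame): u_2 = (-0.694 + (-0.433)) / (1 + (-0.694)·(-0.433)) = -1.1269/1.3004 = -0.8665.
Compose with the further object (u' = 0.526 in the daughter nucleus frame): u_3 = (0.526 + (-0.867)) / (1 + 0.526·(-0.867)) = -0.3405/0.5442 = -0.6258.

-0.626c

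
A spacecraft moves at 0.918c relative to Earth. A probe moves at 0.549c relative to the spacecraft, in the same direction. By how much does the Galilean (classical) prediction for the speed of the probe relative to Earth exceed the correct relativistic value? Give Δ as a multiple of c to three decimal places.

Δ = 0.492c

Galilean: u_cl = 0.549 + 0.918 = 1.4670.
Relativistic: u_rel = (0.549 + 0.918) / (1 + 0.549·0.918) = 1.4670/1.5040 = 0.9754.
Δ = 1.4670 − 0.9754 = 0.4916.
(The classical prediction exceeds c; the relativistic result does not.)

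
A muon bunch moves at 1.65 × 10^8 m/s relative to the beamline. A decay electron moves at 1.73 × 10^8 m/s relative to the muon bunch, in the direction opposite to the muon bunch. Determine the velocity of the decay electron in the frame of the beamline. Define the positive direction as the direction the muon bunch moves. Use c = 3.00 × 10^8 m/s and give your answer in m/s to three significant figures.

In units of c (dividing by 3.00 × 10^8 m/s): v = 0.550, u' = -0.577.
u = (u' + v)/(1 + u'v/c²):
u = (-0.577 + 0.550) / (1 + (-0.577)·0.550) = -0.0267/0.6828 = -0.0391
Converting back: u = -0.0391 × 3.00 × 10^8 m/s.

-1.17 × 10^7 m/s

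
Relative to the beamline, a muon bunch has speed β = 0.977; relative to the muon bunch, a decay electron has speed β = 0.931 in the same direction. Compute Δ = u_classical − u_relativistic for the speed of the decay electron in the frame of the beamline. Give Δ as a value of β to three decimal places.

Galilean: u_cl = 0.931 + 0.977 = 1.9080.
Relativistic: u_rel = (0.931 + 0.977) / (1 + 0.931·0.977) = 1.9080/1.9096 = 0.9992.
Δ = 1.9080 − 0.9992 = 0.9088.
(The classical prediction exceeds c; the relativistic result does not.)

Δ = 0.909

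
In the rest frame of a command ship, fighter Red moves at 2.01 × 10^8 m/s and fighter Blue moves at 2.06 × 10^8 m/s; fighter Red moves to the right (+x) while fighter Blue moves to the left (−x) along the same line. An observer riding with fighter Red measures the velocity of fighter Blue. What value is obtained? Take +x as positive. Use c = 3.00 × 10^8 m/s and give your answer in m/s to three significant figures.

-2.79 × 10^8 m/s

β_A = 0.670, β_B = -0.687 (dividing each by c = 3.00 × 10^8 m/s).
Transform to A's frame with the inverse velocity-addition law: u' = (u − v)/(1 − uv/c²), taking u = β_B and v = β_A.
u' = (-0.687 − 0.670) / (1 − (0.670)(-0.687)) = -1.3567/1.4601 = -0.9292.
u' = -0.9292 × 3.00 × 10^8 m/s.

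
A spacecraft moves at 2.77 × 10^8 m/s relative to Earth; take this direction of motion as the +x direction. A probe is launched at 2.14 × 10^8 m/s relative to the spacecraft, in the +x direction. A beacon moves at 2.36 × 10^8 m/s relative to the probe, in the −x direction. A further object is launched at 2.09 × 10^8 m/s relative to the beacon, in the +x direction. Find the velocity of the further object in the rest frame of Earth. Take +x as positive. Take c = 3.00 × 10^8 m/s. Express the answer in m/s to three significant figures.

+2.94 × 10^8 m/s

Apply u = (u' + v)/(1 + u'v/c²) successively, working outward toward Earth.
(Dividing each given speed by c = 3.00 × 10^8 m/s to work in units of c.)
Start: velocity of the spacecraft relative to Earth = 0.9233c.
Compose with the probe (u' = 0.713 in the spacecraft frame): u_1 = (0.713 + 0.923) / (1 + 0.713·0.923) = 1.6367/1.6586 = 0.9867.
Compose with the beacon (u' = -0.787 in the probe frame): u_2 = (-0.787 + 0.987) / (1 + (-0.787)·0.987) = 0.2001/0.2238 = 0.8942.
Compose with the further object (u' = 0.697 in the beacon frame): u_3 = (0.697 + 0.894) / (1 + 0.697·0.894) = 1.5909/1.6230 = 0.9802.
So u = 0.9802 × 3.00 × 10^8 m/s.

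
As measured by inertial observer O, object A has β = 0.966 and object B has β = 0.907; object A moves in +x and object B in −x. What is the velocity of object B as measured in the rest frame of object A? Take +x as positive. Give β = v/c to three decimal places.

β = -0.998

β_A = 0.966, β_B = -0.907.
Transform to A's frame with the inverse velocity-addition law: u' = (u − v)/(1 − uv/c²), taking u = β_B and v = β_A.
u' = (-0.907 − 0.966) / (1 − (0.966)(-0.907)) = -1.8730/1.8762 = -0.9983.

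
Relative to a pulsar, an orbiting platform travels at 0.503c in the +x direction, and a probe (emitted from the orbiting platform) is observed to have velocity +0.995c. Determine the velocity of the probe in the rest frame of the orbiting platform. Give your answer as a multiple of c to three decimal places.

Invert the composition law: u' = (u − v)/(1 − uv/c²).
u' = (0.995 − 0.503) / (1 − (0.995)(0.503)) = 0.4920/0.4995 = 0.9850.

+0.985c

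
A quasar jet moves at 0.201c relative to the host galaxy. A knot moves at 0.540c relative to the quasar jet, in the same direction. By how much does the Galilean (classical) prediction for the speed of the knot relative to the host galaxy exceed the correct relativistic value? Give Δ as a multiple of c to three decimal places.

Galilean: u_cl = 0.540 + 0.201 = 0.7410.
Relativistic: u_rel = (0.540 + 0.201) / (1 + 0.540·0.201) = 0.7410/1.1085 = 0.6684.
Δ = 0.7410 − 0.6684 = 0.0726.

Δ = 0.073c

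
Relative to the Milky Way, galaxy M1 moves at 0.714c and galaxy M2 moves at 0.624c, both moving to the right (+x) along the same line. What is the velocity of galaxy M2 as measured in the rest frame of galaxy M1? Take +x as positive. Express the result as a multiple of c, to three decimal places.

-0.162c

β_A = 0.714, β_B = 0.624.
Transform to A's frame with the inverse velocity-addition law: u' = (u − v)/(1 − uv/c²), taking u = β_B and v = β_A.
u' = (0.624 − 0.714) / (1 − (0.714)(0.624)) = -0.0900/0.5545 = -0.1623.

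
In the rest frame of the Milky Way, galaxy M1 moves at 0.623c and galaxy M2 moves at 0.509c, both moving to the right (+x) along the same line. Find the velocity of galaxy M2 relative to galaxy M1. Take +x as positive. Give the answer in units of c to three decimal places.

β_A = 0.623, β_B = 0.509.
Transform to A's frame with the inverse velocity-addition law: u' = (u − v)/(1 − uv/c²), taking u = β_B and v = β_A.
u' = (0.509 − 0.623) / (1 − (0.623)(0.509)) = -0.1140/0.6829 = -0.1669.

-0.167c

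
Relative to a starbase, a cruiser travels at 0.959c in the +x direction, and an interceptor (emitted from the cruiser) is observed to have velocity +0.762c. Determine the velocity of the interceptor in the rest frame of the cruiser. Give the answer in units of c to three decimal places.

-0.732c

Invert the composition law: u' = (u − v)/(1 − uv/c²).
u' = (0.762 − 0.959) / (1 − (0.762)(0.959)) = -0.1970/0.2692 = -0.7317.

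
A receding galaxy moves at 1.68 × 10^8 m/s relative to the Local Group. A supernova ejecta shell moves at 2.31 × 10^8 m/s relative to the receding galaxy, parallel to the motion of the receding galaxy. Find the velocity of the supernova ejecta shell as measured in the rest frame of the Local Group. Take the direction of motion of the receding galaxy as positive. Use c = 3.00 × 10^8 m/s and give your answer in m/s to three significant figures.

2.79 × 10^8 m/s

In units of c (dividing by 3.00 × 10^8 m/s): v = 0.560, u' = 0.770.
u = (u' + v)/(1 + u'v/c²):
u = (0.770 + 0.560) / (1 + 0.770·0.560) = 1.3300/1.4312 = 0.9293
Converting back: u = 0.9293 × 3.00 × 10^8 m/s.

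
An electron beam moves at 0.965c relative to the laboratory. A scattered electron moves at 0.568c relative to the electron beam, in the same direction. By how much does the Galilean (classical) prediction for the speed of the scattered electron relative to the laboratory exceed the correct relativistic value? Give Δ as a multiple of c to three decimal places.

Δ = 0.543c

Galilean: u_cl = 0.568 + 0.965 = 1.5330.
Relativistic: u_rel = (0.568 + 0.965) / (1 + 0.568·0.965) = 1.5330/1.5481 = 0.9902.
Δ = 1.5330 − 0.9902 = 0.5428.
(The classical prediction exceeds c; the relativistic result does not.)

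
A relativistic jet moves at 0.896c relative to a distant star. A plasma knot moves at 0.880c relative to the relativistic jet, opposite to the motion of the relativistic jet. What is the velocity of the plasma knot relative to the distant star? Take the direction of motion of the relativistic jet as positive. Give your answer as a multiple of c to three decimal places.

With v = 0.896 and u' = -0.880 (in units of c),
u = (u' + v)/(1 + u'v/c²):
u = (-0.880 + 0.896) / (1 + (-0.880)·0.896) = 0.0160/0.2115 = 0.0756
(Galilean addition would give +0.016c.)

+0.076c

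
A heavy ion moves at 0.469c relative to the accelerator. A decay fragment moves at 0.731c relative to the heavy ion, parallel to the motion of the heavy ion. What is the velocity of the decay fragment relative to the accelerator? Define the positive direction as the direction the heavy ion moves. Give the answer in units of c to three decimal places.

0.894c

With v = 0.469 and u' = 0.731 (in units of c),
u = (u' + v)/(1 + u'v/c²):
u = (0.731 + 0.469) / (1 + 0.731·0.469) = 1.2000/1.3428 = 0.8936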